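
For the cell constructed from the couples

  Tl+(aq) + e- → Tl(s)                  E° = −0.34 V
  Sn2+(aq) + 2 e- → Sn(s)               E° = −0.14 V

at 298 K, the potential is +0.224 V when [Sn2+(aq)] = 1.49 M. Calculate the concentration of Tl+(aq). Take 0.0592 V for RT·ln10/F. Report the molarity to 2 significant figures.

0.48 M

The Sn²⁺/Sn couple has the larger reduction potential, so it is the cathode: E°cell = −0.14 − (−0.34) = +0.20 V and n = 2.
Since E = E° − (0.0592/n)·log Q, log Q = n(E° − E)/0.0592 = −0.811.
The balanced reaction is Sn2+(aq) + 2 Tl(s) → Sn(s) + 2 Tl+(aq), so Q = [Tl+(aq)]^2 / [Sn2+(aq)].
Substituting the known concentrations and solving, log [Tl+(aq)] = −0.319 and [Tl+(aq)] = 0.48 M.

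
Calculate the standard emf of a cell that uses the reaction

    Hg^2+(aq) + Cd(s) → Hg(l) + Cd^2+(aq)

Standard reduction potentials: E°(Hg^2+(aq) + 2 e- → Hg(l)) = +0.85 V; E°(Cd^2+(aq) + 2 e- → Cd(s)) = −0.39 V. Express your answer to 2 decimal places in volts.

+1.24 V

In the reaction as written, Hg^2+(aq) is reduced (cathode) and Cd^2+(aq) is produced by oxidation at the anode.
E°cell = E°(cathode) − E°(anode) = +0.85 − (−0.39) = +1.24 V.
The positive value indicates the reaction is spontaneous as written.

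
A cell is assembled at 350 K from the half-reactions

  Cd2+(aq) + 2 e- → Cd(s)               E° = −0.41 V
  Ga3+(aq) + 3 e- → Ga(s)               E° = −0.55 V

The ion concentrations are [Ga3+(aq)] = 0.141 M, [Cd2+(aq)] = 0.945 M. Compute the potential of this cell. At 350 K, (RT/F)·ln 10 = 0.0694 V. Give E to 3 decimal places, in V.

+0.159 V

Cd²⁺/Cd is reduced (cathode, E° = −0.41 V) and Ga³⁺/Ga is oxidized (anode).
The standard potential is −0.41 − (−0.55) = +0.14 V and the balanced reaction transfers n = 6 electrons.
Balancing gives 3 Cd2+(aq) + 2 Ga(s) → 3 Cd(s) + 2 Ga3+(aq); hence Q = [Ga3+(aq)]^2 / [Cd2+(aq)]^3 = 0.0236 (log Q = −1.628).
Applying E = E° − (RT ln10/nF)·log Q gives +0.14 − (0.0694/6)(−1.628) = +0.159 V.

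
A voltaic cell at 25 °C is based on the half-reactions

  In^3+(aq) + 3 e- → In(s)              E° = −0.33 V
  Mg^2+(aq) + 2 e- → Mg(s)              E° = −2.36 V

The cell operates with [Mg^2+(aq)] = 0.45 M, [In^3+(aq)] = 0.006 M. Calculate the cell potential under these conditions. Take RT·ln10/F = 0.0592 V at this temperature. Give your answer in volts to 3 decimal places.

+1.996 V

Since E°(In³⁺/In) > E°(Mg²⁺/Mg), In³⁺/In serves as the cathode.
E°cell = E°cat − E°an = −0.33 − (−2.36) = +2.03 V; n = 6.
The balanced reaction is 2 In^3+(aq) + 3 Mg(s) → 2 In(s) + 3 Mg^2+(aq), so Q = [Mg^2+(aq)]^3 / [In^3+(aq)]^2 = 2.53×10^3 and log Q = 3.403.
E = E° − (0.0592/n)·log Q = +2.03 − (0.0592/6)(3.403) = +1.996 V.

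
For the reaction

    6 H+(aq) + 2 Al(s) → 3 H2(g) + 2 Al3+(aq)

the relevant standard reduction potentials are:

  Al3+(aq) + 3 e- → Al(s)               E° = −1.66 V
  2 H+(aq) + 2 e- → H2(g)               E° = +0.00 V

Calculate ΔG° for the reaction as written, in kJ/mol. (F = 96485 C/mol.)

In the reaction as written H+(aq) is reduced, so the 2H⁺/H₂ couple is the cathode and Al³⁺/Al is the anode.
E°cell = +0.00 − (−1.66) = +1.66 V; balancing electrons gives n = 6.
ΔG° = −nFE°cell = −(6)(96485)(+1.66) J/mol = −961 kJ/mol.

−961 kJ/mol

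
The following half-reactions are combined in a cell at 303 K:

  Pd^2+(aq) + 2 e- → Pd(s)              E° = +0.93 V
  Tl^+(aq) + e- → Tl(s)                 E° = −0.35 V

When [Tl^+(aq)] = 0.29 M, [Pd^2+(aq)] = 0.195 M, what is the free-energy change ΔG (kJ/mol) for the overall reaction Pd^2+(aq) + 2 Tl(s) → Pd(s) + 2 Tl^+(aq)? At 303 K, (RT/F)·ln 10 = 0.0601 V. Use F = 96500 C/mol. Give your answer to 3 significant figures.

The standard cell potential is +0.93 − (−0.35) = +1.28 V, with n = 2 electrons in the balanced equation.
The reaction quotient is [Tl^+(aq)]^2 / [Pd^2+(aq)] = 0.431; by Nernst, E = +1.28 − (0.0601/2)(−0.365) = +1.2910 V.
Then ΔG = −nFE = −2 × 96500 × +1.2910 J/mol = −249 kJ/mol.

−249 kJ/mol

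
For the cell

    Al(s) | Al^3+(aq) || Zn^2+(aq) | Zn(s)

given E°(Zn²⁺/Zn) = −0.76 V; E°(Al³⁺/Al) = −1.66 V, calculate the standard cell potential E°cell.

By convention the left-hand electrode in cell notation is the anode (oxidation) and the right-hand electrode is the cathode (reduction).
E°cell = E°(right) − E°(left) = −0.76 − (−1.66) = +0.90 V.

+0.90 V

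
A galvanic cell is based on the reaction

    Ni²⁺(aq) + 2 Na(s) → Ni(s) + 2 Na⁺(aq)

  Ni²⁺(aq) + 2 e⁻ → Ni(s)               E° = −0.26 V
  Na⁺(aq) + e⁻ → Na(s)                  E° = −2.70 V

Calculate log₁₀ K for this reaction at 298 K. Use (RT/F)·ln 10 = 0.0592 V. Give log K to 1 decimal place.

The Ni²⁺/Ni couple is reduced (cathode); E°cell = −0.26 − (−2.70) = +2.44 V with n = 2.
At equilibrium E = 0, so log K = nE°cell / 0.0592 = (2)(+2.44) / 0.0592 = 82.4.

log K = 82.4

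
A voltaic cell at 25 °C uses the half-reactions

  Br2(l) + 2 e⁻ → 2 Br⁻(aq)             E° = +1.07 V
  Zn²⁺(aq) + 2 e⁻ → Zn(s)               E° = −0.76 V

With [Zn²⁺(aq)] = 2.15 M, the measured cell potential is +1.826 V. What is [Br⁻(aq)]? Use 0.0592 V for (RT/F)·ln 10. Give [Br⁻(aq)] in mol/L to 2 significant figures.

0.80 M

With Br₂/Br⁻ at the cathode and Zn²⁺/Zn at the anode, E°cell = +1.07 − (−0.76) = +1.83 V (n = 2).
From the Nernst equation, log Q = n(E° − E)/0.0592 = 2·(+1.83 − (+1.826))/0.0592 = 0.135.
For Br2(l) + Zn(s) → 2 Br⁻(aq) + Zn²⁺(aq), the reaction quotient is Q = [Br⁻(aq)]^2·[Zn²⁺(aq)].
Substituting the known concentrations and solving, log [Br⁻(aq)] = −0.099 and [Br⁻(aq)] = 0.80 M.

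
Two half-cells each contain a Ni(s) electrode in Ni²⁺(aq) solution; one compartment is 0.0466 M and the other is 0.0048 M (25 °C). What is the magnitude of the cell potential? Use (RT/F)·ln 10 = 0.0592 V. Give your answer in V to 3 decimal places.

For a concentration cell E°cell = 0, since both electrodes use the same couple.
The compartment with the higher Ni²⁺(aq) concentration (0.0466 M) acts as the cathode; ions are reduced there and produced at the dilute (0.0048 M) anode.
With n = 2, Ecell = −(0.0592/2)·log([dilute]/[conc]) = −(0.0592/2)·log(0.0048/0.0466) = +0.029 V.

0.029 V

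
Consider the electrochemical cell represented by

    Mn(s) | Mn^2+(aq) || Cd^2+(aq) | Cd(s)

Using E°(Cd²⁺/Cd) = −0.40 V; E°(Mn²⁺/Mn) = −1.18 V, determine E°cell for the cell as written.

+0.78 V

By convention the left-hand electrode in cell notation is the anode (oxidation) and the right-hand electrode is the cathode (reduction).
E°cell = E°(right) − E°(left) = −0.40 − (−1.18) = +0.78 V.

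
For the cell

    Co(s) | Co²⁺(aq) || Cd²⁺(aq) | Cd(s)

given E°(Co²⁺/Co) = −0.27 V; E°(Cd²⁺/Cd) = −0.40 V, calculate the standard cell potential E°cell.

−0.13 V

By convention the left-hand electrode in cell notation is the anode (oxidation) and the right-hand electrode is the cathode (reduction).
E°cell = E°(right) − E°(left) = −0.40 − (−0.27) = −0.13 V.
The negative sign shows that, as written, the cell would require an external voltage to drive the reaction.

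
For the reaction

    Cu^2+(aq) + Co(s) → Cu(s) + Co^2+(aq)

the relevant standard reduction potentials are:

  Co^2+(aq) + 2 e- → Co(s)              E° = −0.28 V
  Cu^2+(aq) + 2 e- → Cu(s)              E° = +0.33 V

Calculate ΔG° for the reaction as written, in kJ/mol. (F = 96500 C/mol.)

In the reaction as written Cu^2+(aq) is reduced, so the Cu²⁺/Cu couple is the cathode and Co²⁺/Co is the anode.
E°cell = +0.33 − (−0.28) = +0.61 V; balancing electrons gives n = 2.
ΔG° = −nFE°cell = −(2)(96500)(+0.61) J/mol = −118 kJ/mol.

−118 kJ/mol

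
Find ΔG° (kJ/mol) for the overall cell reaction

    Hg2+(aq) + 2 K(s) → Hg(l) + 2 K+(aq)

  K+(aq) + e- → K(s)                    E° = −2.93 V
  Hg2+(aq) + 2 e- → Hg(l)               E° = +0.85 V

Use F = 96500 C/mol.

In the reaction as written Hg2+(aq) is reduced, so the Hg²⁺/Hg couple is the cathode and K⁺/K is the anode.
E°cell = +0.85 − (−2.93) = +3.78 V; balancing electrons gives n = 2.
ΔG° = −nFE°cell = −(2)(96500)(+3.78) J/mol = −730 kJ/mol.

−730 kJ/mol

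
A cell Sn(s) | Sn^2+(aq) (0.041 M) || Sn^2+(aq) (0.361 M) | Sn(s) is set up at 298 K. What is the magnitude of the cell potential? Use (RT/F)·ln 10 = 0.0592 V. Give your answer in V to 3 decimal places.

For a concentration cell E°cell = 0, since both electrodes use the same couple.
The compartment with the higher Sn^2+(aq) concentration (0.361 M) acts as the cathode; ions are reduced there and produced at the dilute (0.041 M) anode.
With n = 2, Ecell = −(0.0592/2)·log([dilute]/[conc]) = −(0.0592/2)·log(0.041/0.361) = +0.028 V.

0.028 V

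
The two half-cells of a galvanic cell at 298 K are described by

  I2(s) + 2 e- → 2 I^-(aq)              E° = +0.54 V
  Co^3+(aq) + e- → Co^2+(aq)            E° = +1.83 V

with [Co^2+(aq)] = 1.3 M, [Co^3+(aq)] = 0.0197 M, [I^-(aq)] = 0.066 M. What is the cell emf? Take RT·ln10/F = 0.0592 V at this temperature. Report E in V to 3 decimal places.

+1.112 V

Since E°(Co³⁺/Co²⁺) > E°(I₂/I⁻), Co³⁺/Co²⁺ serves as the cathode.
E°cell = +1.83 − (+0.54) = +1.29 V, with n = 2 electrons transferred.
The balanced reaction is 2 Co^3+(aq) + 2 I^-(aq) → 2 Co^2+(aq) + I2(s), so Q = [Co^2+(aq)]^2 / ([Co^3+(aq)]^2·[I^-(aq)]^2) = 1×10^6 and log Q = 6.000.
Applying E = E° − (RT ln10/nF)·log Q gives +1.29 − (0.0592/2)(6.000) = +1.112 V.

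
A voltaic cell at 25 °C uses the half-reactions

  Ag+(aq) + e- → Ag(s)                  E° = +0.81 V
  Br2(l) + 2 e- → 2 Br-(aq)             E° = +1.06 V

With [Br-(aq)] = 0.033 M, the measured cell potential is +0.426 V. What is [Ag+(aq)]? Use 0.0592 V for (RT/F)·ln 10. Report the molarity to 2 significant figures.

0.032 M

Br₂/Br⁻ is the cathode (higher E°); E°cell = +1.06 − (+0.81) = +0.25 V with n = 2.
Rearranging E = E° − (0.0592/n)·log Q gives log Q = 2(+0.25 − (+0.426))/0.0592 = −5.946.
The balanced reaction is Br2(l) + 2 Ag(s) → 2 Br-(aq) + 2 Ag+(aq), so Q = [Br-(aq)]^2·[Ag+(aq)]^2.
Isolating [Ag+(aq)] in Q = 10^{−5.946} yields log [Ag+(aq)] = −1.492, i.e. 0.032 M.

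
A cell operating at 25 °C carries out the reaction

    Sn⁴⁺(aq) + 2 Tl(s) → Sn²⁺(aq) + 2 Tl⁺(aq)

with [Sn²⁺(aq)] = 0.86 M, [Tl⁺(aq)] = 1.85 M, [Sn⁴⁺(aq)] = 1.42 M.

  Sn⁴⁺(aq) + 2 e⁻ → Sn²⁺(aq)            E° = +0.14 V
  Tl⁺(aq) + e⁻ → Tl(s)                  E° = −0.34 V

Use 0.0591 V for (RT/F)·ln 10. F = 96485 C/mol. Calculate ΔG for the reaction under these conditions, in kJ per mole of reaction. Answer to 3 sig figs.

With Sn⁴⁺/Sn²⁺ reduced at the cathode, E°cell = +0.14 − (−0.34) = +0.48 V and n = 2.
The reaction quotient is ([Sn²⁺(aq)]·[Tl⁺(aq)]^2) / [Sn⁴⁺(aq)] = 2.07; by Nernst, E = +0.48 − (0.0591/2)(0.317) = +0.4706 V.
Then ΔG = −nFE = −2 × 96485 × +0.4706 J/mol = −90.8 kJ/mol.

−90.8 kJ/mol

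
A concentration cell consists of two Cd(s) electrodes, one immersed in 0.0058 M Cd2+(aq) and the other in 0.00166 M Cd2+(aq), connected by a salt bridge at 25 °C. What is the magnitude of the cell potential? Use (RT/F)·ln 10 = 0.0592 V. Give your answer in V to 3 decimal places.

For a concentration cell E°cell = 0, since both electrodes use the same couple.
The compartment with the higher Cd2+(aq) concentration (0.0058 M) acts as the cathode; ions are reduced there and produced at the dilute (0.00166 M) anode.
With n = 2, Ecell = −(0.0592/2)·log([dilute]/[conc]) = −(0.0592/2)·log(0.00166/0.0058) = +0.016 V.

0.016 V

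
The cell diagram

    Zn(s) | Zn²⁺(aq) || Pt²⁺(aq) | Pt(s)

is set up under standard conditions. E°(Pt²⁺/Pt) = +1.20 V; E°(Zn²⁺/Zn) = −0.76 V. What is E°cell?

+1.96 V

By convention the left-hand electrode in cell notation is the anode (oxidation) and the right-hand electrode is the cathode (reduction).
E°cell = E°(right) − E°(left) = +1.20 − (−0.76) = +1.96 V.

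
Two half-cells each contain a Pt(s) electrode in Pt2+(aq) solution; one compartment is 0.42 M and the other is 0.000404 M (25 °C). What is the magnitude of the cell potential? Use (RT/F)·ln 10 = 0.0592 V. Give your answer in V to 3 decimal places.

0.089 V

For a concentration cell E°cell = 0, since both electrodes use the same couple.
The compartment with the higher Pt2+(aq) concentration (0.42 M) acts as the cathode; ions are reduced there and produced at the dilute (0.000404 M) anode.
With n = 2, Ecell = −(0.0592/2)·log([dilute]/[conc]) = −(0.0592/2)·log(0.000404/0.42) = +0.089 V.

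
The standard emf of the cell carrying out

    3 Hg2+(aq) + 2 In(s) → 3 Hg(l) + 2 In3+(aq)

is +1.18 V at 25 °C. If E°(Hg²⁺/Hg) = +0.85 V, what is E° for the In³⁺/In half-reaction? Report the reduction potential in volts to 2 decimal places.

−0.33 V

In the reaction as written the Hg²⁺/Hg couple is reduced (cathode) and In³⁺/In is oxidized (anode), so E°cell = E°(Hg²⁺/Hg) − E°(In³⁺/In).
E°(In³⁺/In) = E°(cathode) − E°cell = +0.85 − (+1.18) = −0.33 V.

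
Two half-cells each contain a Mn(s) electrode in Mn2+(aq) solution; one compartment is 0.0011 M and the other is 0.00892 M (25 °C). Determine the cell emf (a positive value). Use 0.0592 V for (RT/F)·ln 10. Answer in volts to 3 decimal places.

0.027 V

For a concentration cell E°cell = 0, since both electrodes use the same couple.
The compartment with the higher Mn2+(aq) concentration (0.00892 M) acts as the cathode; ions are reduced there and produced at the dilute (0.0011 M) anode.
With n = 2, Ecell = −(0.0592/2)·log([dilute]/[conc]) = −(0.0592/2)·log(0.0011/0.00892) = +0.027 V.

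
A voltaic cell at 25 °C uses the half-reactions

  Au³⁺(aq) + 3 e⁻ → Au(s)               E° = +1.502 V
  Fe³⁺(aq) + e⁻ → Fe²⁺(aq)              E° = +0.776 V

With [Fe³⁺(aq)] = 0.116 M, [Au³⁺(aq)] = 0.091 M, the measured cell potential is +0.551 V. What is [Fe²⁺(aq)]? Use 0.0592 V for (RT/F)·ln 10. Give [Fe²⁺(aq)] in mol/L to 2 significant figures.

0.00029 M

The Au³⁺/Au couple has the larger reduction potential, so it is the cathode: E°cell = +1.502 − (+0.776) = +0.726 V and n = 3.
Since E = E° − (0.0592/n)·log Q, log Q = n(E° − E)/0.0592 = 8.868.
For Au³⁺(aq) + 3 Fe²⁺(aq) → Au(s) + 3 Fe³⁺(aq), the reaction quotient is Q = [Fe³⁺(aq)]^3 / ([Au³⁺(aq)]·[Fe²⁺(aq)]^3).
Isolating [Fe²⁺(aq)] in Q = 10^{8.868} yields log [Fe²⁺(aq)] = −3.545, i.e. 0.00029 M.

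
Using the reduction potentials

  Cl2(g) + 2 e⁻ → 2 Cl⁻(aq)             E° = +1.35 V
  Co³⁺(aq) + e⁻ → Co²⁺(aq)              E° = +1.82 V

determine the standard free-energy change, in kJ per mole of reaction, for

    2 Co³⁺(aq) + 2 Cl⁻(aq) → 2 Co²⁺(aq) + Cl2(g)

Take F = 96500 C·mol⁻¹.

In the reaction as written Co³⁺(aq) is reduced, so the Co³⁺/Co²⁺ couple is the cathode and Cl₂/Cl⁻ is the anode.
E°cell = +1.82 − (+1.35) = +0.47 V; balancing electrons gives n = 2.
ΔG° = −nFE°cell = −(2)(96500)(+0.47) J/mol = −90.7 kJ/mol.

−90.7 kJ/mol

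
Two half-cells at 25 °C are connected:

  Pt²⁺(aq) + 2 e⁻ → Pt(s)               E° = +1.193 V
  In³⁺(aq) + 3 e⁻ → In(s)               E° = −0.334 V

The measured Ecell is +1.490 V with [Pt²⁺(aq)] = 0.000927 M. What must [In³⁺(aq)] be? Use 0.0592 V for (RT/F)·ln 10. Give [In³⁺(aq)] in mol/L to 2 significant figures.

0.0021 M

The Pt²⁺/Pt couple has the larger reduction potential, so it is the cathode: E°cell = +1.193 − (−0.334) = +1.527 V and n = 6.
Since E = E° − (0.0592/n)·log Q, log Q = n(E° − E)/0.0592 = 3.750.
For 3 Pt²⁺(aq) + 2 In(s) → 3 Pt(s) + 2 In³⁺(aq), the reaction quotient is Q = [In³⁺(aq)]^2 / [Pt²⁺(aq)]^3.
Substituting the known concentrations and solving, log [In³⁺(aq)] = −2.674 and [In³⁺(aq)] = 0.0021 M.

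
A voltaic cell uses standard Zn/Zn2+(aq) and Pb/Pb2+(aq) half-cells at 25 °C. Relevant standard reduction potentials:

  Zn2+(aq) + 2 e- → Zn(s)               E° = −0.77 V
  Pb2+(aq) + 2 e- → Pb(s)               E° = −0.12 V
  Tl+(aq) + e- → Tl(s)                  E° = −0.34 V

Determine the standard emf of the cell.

The Pb²⁺/Pb couple has the higher E°, so Pb ion is reduced (cathode) and Zn is oxidized (anode).
E°cell = E°(cathode) − E°(anode) = −0.12 − (−0.77) = +0.65 V.

+0.65 V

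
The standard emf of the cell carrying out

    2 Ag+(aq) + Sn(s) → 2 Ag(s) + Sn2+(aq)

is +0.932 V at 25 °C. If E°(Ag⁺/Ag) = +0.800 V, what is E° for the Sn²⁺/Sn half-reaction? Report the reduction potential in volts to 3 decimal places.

−0.132 V

In the reaction as written the Ag⁺/Ag couple is reduced (cathode) and Sn²⁺/Sn is oxidized (anode), so E°cell = E°(Ag⁺/Ag) − E°(Sn²⁺/Sn).
E°(Sn²⁺/Sn) = E°(cathode) − E°cell = +0.800 − (+0.932) = −0.132 V.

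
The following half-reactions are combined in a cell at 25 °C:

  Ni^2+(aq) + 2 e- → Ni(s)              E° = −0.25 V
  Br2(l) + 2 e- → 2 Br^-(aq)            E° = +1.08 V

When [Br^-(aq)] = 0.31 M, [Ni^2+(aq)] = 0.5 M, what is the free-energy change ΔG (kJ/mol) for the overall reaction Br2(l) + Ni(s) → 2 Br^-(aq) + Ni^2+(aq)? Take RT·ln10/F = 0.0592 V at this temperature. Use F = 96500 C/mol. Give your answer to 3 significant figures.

E°cell = +1.08 − (−0.25) = +1.33 V; the balanced reaction transfers n = 2 electrons.
Here Q = [Br^-(aq)]^2·[Ni^2+(aq)] = 0.0481 (log Q = −1.318), giving E = +1.33 − (0.0592/2)·(−1.318) = +1.3690 V.
ΔG = −nFE = −(2)(96500)(+1.3690) J/mol = −264 kJ/mol.

−264 kJ/mol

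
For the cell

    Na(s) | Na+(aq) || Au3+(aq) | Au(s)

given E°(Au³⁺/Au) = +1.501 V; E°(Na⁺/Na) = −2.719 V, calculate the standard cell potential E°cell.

+4.220 V

By convention the left-hand electrode in cell notation is the anode (oxidation) and the right-hand electrode is the cathode (reduction).
E°cell = E°(right) − E°(left) = +1.501 − (−2.719) = +4.220 V.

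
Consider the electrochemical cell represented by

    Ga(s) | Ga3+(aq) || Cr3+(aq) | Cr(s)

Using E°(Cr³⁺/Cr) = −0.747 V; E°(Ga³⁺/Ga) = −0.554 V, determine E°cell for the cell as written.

By convention the left-hand electrode in cell notation is the anode (oxidation) and the right-hand electrode is the cathode (reduction).
E°cell = E°(right) − E°(left) = −0.747 − (−0.554) = −0.193 V.
The negative sign shows that, as written, the cell would require an external voltage to drive the reaction.

−0.193 V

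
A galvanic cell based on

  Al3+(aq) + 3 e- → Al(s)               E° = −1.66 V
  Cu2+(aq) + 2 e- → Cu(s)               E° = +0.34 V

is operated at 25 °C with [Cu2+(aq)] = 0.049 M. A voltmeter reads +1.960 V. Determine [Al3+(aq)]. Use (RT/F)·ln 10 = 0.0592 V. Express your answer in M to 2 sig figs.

1.2 M

With Cu²⁺/Cu at the cathode and Al³⁺/Al at the anode, E°cell = +0.34 − (−1.66) = +2.00 V (n = 6).
From the Nernst equation, log Q = n(E° − E)/0.0592 = 6·(+2.00 − (+1.960))/0.0592 = 4.054.
Balancing electrons gives 3 Cu2+(aq) + 2 Al(s) → 3 Cu(s) + 2 Al3+(aq); thus Q = [Al3+(aq)]^2 / [Cu2+(aq)]^3.
Substituting the known concentrations and solving, log [Al3+(aq)] = 0.062 and [Al3+(aq)] = 1.2 M.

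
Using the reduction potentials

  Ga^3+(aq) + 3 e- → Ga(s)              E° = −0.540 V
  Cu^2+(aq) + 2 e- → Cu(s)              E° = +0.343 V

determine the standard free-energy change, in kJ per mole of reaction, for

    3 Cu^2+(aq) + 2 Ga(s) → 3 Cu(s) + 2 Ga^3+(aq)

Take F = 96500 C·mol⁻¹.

In the reaction as written Cu^2+(aq) is reduced, so the Cu²⁺/Cu couple is the cathode and Ga³⁺/Ga is the anode.
E°cell = +0.343 − (−0.540) = +0.883 V; balancing electrons gives n = 6.
ΔG° = −nFE°cell = −(6)(96500)(+0.883) J/mol = −511 kJ/mol.

−511 kJ/mol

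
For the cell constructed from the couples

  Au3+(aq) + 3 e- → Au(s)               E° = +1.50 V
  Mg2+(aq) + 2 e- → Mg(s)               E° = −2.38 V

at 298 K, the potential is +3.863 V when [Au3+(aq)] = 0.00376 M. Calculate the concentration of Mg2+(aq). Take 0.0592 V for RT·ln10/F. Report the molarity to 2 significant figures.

With Au³⁺/Au at the cathode and Mg²⁺/Mg at the anode, E°cell = +1.50 − (−2.38) = +3.88 V (n = 6).
Rearranging E = E° − (0.0592/n)·log Q gives log Q = 6(+3.88 − (+3.863))/0.0592 = 1.723.
For 2 Au3+(aq) + 3 Mg(s) → 2 Au(s) + 3 Mg2+(aq), the reaction quotient is Q = [Mg2+(aq)]^3 / [Au3+(aq)]^2.
Solving for the unknown gives log [Mg2+(aq)] = −1.042, so [Mg2+(aq)] ≈ 0.091 M.

0.091 M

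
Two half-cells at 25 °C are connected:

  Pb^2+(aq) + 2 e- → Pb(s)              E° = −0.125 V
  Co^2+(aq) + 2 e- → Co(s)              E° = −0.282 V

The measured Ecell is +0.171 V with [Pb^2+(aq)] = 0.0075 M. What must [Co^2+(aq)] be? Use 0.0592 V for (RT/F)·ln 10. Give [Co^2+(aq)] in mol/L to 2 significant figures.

0.0025 M

With Pb²⁺/Pb at the cathode and Co²⁺/Co at the anode, E°cell = −0.125 − (−0.282) = +0.157 V (n = 2).
Rearranging E = E° − (0.0592/n)·log Q gives log Q = 2(+0.157 − (+0.171))/0.0592 = −0.473.
Balancing electrons gives Pb^2+(aq) + Co(s) → Pb(s) + Co^2+(aq); thus Q = [Co^2+(aq)] / [Pb^2+(aq)].
Isolating [Co^2+(aq)] in Q = 10^{−0.473} yields log [Co^2+(aq)] = −2.598, i.e. 0.0025 M.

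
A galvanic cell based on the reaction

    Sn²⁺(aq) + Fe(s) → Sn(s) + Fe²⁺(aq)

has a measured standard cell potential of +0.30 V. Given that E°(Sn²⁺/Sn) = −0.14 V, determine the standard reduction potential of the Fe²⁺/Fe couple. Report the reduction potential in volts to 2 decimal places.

In the reaction as written the Sn²⁺/Sn couple is reduced (cathode) and Fe²⁺/Fe is oxidized (anode), so E°cell = E°(Sn²⁺/Sn) − E°(Fe²⁺/Fe).
E°(Fe²⁺/Fe) = E°(cathode) − E°cell = −0.14 − (+0.30) = −0.44 V.

−0.44 V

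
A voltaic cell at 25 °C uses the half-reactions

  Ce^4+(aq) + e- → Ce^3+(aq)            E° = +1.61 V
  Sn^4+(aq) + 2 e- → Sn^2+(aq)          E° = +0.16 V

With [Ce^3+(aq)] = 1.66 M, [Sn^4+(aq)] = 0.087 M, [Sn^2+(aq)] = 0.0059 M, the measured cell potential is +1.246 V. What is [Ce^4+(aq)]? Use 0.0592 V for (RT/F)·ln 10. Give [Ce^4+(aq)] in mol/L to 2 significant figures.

With Ce⁴⁺/Ce³⁺ at the cathode and Sn⁴⁺/Sn²⁺ at the anode, E°cell = +1.61 − (+0.16) = +1.45 V (n = 2).
Since E = E° − (0.0592/n)·log Q, log Q = n(E° − E)/0.0592 = 6.892.
Balancing electrons gives 2 Ce^4+(aq) + Sn^2+(aq) → 2 Ce^3+(aq) + Sn^4+(aq); thus Q = ([Ce^3+(aq)]^2·[Sn^4+(aq)]) / ([Ce^4+(aq)]^2·[Sn^2+(aq)]).
Isolating [Ce^4+(aq)] in Q = 10^{6.892} yields log [Ce^4+(aq)] = −2.642, i.e. 0.0023 M.

0.0023 M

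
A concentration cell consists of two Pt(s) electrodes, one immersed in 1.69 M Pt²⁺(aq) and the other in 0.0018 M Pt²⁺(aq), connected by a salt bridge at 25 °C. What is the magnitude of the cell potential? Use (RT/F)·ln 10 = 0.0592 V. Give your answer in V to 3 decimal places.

For a concentration cell E°cell = 0, since both electrodes use the same couple.
The compartment with the higher Pt²⁺(aq) concentration (1.69 M) acts as the cathode; ions are reduced there and produced at the dilute (0.0018 M) anode.
With n = 2, Ecell = −(0.0592/2)·log([dilute]/[conc]) = −(0.0592/2)·log(0.0018/1.69) = +0.088 V.

0.088 V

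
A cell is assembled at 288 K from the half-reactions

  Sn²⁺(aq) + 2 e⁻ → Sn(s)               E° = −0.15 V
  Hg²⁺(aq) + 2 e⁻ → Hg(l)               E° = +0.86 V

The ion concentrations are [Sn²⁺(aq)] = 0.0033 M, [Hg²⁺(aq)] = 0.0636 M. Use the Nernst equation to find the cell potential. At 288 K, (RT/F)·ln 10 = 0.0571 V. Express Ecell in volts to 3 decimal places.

+1.047 V

The Hg²⁺/Hg couple has the more positive E°, so it is the cathode; Sn²⁺/Sn is the anode.
E°cell = +0.86 − (−0.15) = +1.01 V, with n = 2 electrons transferred.
Balancing gives Hg²⁺(aq) + Sn(s) → Hg(l) + Sn²⁺(aq); hence Q = [Sn²⁺(aq)] / [Hg²⁺(aq)] = 0.0519 (log Q = −1.285).
Applying E = E° − (RT ln10/nF)·log Q gives +1.01 − (0.0571/2)(−1.285) = +1.047 V.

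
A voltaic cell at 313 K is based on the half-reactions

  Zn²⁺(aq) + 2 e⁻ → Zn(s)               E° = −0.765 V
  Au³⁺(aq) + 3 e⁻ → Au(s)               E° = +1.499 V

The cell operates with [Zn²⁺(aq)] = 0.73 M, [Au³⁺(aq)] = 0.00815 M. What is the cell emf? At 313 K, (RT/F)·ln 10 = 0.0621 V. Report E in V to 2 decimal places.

Since E°(Au³⁺/Au) > E°(Zn²⁺/Zn), Au³⁺/Au serves as the cathode.
E°cell = E°cat − E°an = +1.499 − (−0.765) = +2.264 V; n = 6.
For the overall reaction 2 Au³⁺(aq) + 3 Zn(s) → 2 Au(s) + 3 Zn²⁺(aq), Q = [Zn²⁺(aq)]^3 / [Au³⁺(aq)]^2 = 5.86×10^3, giving log Q = 3.768.
Applying E = E° − (RT ln10/nF)·log Q gives +2.264 − (0.0621/6)(3.768) = +2.23 V.

+2.23 V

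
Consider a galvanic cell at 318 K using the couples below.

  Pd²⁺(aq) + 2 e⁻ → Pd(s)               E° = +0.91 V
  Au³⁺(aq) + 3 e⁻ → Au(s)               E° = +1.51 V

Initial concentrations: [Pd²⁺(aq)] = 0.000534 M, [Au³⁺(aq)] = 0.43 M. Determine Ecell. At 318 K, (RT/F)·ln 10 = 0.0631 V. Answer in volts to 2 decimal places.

+0.70 V

The Au³⁺/Au couple has the more positive E°, so it is the cathode; Pd²⁺/Pd is the anode.
E°cell = E°cat − E°an = +1.51 − (+0.91) = +0.60 V; n = 6.
The balanced reaction is 2 Au³⁺(aq) + 3 Pd(s) → 2 Au(s) + 3 Pd²⁺(aq), so Q = [Pd²⁺(aq)]^3 / [Au³⁺(aq)]^2 = 8.24×10^−10 and log Q = −9.084.
By the Nernst equation, E = +0.60 − (0.0631/6)·(−9.084) = +0.70 V.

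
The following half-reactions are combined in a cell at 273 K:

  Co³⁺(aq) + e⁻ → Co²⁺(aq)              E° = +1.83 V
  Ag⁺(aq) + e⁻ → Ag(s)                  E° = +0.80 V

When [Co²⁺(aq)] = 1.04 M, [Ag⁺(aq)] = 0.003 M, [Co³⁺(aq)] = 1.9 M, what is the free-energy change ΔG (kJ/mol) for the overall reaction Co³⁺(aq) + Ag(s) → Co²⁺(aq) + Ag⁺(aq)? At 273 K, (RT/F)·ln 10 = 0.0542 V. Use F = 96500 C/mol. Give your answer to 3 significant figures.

With Co³⁺/Co²⁺ reduced at the cathode, E°cell = +1.83 − (+0.80) = +1.03 V and n = 1.
Here Q = ([Co²⁺(aq)]·[Ag⁺(aq)]) / [Co³⁺(aq)] = 0.00164 (log Q = −2.785), giving E = +1.03 − (0.0542/1)·(−2.785) = +1.1809 V.
Then ΔG = −nFE = −1 × 96500 × +1.1809 J/mol = −114 kJ/mol.

−114 kJ/mol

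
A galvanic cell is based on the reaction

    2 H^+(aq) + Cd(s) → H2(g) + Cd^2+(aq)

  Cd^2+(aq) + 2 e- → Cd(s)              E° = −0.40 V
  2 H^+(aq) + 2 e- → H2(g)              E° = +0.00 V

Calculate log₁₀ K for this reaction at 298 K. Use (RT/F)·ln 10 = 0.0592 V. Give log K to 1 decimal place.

log K = 13.5

The 2H⁺/H₂ couple is reduced (cathode); E°cell = +0.00 − (−0.40) = +0.40 V with n = 2.
At equilibrium E = 0, so log K = nE°cell / 0.0592 = (2)(+0.40) / 0.0592 = 13.5.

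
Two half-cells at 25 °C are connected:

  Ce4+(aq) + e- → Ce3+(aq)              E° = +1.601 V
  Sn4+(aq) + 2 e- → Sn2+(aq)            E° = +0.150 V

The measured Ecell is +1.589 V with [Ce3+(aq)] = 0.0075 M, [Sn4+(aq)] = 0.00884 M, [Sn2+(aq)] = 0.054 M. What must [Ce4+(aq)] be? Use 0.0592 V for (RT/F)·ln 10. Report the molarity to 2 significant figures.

The Ce⁴⁺/Ce³⁺ couple has the larger reduction potential, so it is the cathode: E°cell = +1.601 − (+0.150) = +1.451 V and n = 2.
Since E = E° − (0.0592/n)·log Q, log Q = n(E° − E)/0.0592 = −4.662.
For 2 Ce4+(aq) + Sn2+(aq) → 2 Ce3+(aq) + Sn4+(aq), the reaction quotient is Q = ([Ce3+(aq)]^2·[Sn4+(aq)]) / ([Ce4+(aq)]^2·[Sn2+(aq)]).
Solving for the unknown gives log [Ce4+(aq)] = −0.187, so [Ce4+(aq)] ≈ 0.65 M.

0.65 M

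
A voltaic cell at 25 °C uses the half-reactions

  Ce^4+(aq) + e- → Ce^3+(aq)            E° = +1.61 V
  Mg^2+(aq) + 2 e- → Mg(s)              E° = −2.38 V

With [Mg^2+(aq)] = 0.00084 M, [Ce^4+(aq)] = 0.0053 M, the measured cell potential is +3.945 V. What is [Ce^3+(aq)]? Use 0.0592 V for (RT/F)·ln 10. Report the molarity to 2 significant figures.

1.1 M

With Ce⁴⁺/Ce³⁺ at the cathode and Mg²⁺/Mg at the anode, E°cell = +1.61 − (−2.38) = +3.99 V (n = 2).
Since E = E° − (0.0592/n)·log Q, log Q = n(E° − E)/0.0592 = 1.520.
For 2 Ce^4+(aq) + Mg(s) → 2 Ce^3+(aq) + Mg^2+(aq), the reaction quotient is Q = ([Ce^3+(aq)]^2·[Mg^2+(aq)]) / [Ce^4+(aq)]^2.
Substituting the known concentrations and solving, log [Ce^3+(aq)] = 0.022 and [Ce^3+(aq)] = 1.1 M.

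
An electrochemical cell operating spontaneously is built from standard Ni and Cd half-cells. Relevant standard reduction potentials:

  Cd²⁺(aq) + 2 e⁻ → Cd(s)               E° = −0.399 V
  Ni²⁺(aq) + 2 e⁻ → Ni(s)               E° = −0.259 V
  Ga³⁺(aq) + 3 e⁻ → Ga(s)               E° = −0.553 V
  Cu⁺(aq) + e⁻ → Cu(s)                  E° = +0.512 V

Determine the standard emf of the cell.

+0.140 V

The Ni²⁺/Ni couple has the higher E°, so Ni ion is reduced (cathode) and Cd is oxidized (anode).
E°cell = E°(cathode) − E°(anode) = −0.259 − (−0.399) = +0.140 V.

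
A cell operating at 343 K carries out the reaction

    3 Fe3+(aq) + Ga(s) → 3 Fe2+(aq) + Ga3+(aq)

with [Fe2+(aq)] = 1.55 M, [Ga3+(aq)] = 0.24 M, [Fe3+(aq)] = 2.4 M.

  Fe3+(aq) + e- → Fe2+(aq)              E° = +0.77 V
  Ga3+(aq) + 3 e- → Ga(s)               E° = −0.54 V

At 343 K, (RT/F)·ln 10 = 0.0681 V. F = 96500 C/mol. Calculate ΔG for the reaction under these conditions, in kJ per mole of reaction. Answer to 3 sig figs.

−387 kJ/mol

The standard cell potential is +0.77 − (−0.54) = +1.31 V, with n = 3 electrons in the balanced equation.
The reaction quotient is ([Fe2+(aq)]^3·[Ga3+(aq)]) / [Fe3+(aq)]^3 = 0.0647; by Nernst, E = +1.31 − (0.0681/3)(−1.189) = +1.3370 V.
ΔG = −nFE = −(3)(96500)(+1.3370) J/mol = −387 kJ/mol.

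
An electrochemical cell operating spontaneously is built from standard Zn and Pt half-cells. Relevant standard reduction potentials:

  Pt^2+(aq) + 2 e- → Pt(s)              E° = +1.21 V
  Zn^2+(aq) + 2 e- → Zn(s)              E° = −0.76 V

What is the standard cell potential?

Of the two couples in this cell, the one with the more positive reduction potential is reduced at the cathode: here that is Pt²⁺/Pt (+1.21 V); Zn²⁺/Zn (−0.76 V) is the anode.
E°cell = E°(cathode) − E°(anode) = +1.21 − (−0.76) = +1.97 V.

+1.97 V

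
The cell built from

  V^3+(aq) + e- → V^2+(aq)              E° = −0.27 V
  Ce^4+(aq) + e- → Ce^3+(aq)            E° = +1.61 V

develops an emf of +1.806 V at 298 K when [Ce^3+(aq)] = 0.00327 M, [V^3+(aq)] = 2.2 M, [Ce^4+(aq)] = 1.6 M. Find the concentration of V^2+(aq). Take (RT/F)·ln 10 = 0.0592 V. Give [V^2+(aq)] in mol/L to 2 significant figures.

Ce⁴⁺/Ce³⁺ is the cathode (higher E°); E°cell = +1.61 − (−0.27) = +1.88 V with n = 1.
Since E = E° − (0.0592/n)·log Q, log Q = n(E° − E)/0.0592 = 1.250.
Balancing electrons gives Ce^4+(aq) + V^2+(aq) → Ce^3+(aq) + V^3+(aq); thus Q = ([Ce^3+(aq)]·[V^3+(aq)]) / ([Ce^4+(aq)]·[V^2+(aq)]).
Substituting the known concentrations and solving, log [V^2+(aq)] = −3.597 and [V^2+(aq)] = 0.00025 M.

0.00025 M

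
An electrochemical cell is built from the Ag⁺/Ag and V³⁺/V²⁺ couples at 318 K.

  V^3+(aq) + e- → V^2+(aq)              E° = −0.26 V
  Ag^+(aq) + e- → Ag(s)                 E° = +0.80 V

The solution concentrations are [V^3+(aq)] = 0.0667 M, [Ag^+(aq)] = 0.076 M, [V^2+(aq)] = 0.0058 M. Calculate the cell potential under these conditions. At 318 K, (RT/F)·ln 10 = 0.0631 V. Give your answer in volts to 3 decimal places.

Ag⁺/Ag is reduced (cathode, E° = +0.80 V) and V³⁺/V²⁺ is oxidized (anode).
E°cell = E°cat − E°an = +0.80 − (−0.26) = +1.06 V; n = 1.
For the overall reaction Ag^+(aq) + V^2+(aq) → Ag(s) + V^3+(aq), Q = [V^3+(aq)] / ([Ag^+(aq)]·[V^2+(aq)]) = 151, giving log Q = 2.180.
By the Nernst equation, E = +1.06 − (0.0631/1)·(2.180) = +0.922 V.

+0.922 V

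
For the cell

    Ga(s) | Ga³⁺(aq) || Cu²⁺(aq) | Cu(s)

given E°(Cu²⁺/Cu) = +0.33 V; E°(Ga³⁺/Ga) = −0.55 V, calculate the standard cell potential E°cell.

By convention the left-hand electrode in cell notation is the anode (oxidation) and the right-hand electrode is the cathode (reduction).
E°cell = E°(right) − E°(left) = +0.33 − (−0.55) = +0.88 V.

+0.88 V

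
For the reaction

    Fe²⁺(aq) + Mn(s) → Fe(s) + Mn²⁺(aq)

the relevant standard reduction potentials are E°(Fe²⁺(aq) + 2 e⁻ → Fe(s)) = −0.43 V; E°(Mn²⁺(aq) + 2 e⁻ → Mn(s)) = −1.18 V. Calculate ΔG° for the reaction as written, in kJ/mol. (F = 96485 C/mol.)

In the reaction as written Fe²⁺(aq) is reduced, so the Fe²⁺/Fe couple is the cathode and Mn²⁺/Mn is the anode.
E°cell = −0.43 − (−1.18) = +0.75 V; balancing electrons gives n = 2.
ΔG° = −nFE°cell = −(2)(96485)(+0.75) J/mol = −145 kJ/mol.

−145 kJ/mol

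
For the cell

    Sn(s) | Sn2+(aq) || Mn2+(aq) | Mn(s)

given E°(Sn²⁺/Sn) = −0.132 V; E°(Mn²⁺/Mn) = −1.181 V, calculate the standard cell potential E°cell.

−1.049 V

By convention the left-hand electrode in cell notation is the anode (oxidation) and the right-hand electrode is the cathode (reduction).
E°cell = E°(right) − E°(left) = −1.181 − (−0.132) = −1.049 V.
The negative sign shows that, as written, the cell would require an external voltage to drive the reaction.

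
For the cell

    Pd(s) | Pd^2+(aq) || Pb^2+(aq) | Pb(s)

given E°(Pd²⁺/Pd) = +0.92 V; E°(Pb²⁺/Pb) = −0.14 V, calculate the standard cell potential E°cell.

By convention the left-hand electrode in cell notation is the anode (oxidation) and the right-hand electrode is the cathode (reduction).
E°cell = E°(right) − E°(left) = −0.14 − (+0.92) = −1.06 V.
The negative sign shows that, as written, the cell would require an external voltage to drive the reaction.

−1.06 V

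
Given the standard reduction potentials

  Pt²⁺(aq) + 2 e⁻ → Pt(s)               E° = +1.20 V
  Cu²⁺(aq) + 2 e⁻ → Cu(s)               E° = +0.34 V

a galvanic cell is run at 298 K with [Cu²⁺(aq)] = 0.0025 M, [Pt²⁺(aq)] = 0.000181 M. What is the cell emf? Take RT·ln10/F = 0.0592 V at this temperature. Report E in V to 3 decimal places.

Since E°(Pt²⁺/Pt) > E°(Cu²⁺/Cu), Pt²⁺/Pt serves as the cathode.
The standard potential is +1.20 − (+0.34) = +0.86 V and the balanced reaction transfers n = 2 electrons.
Balancing gives Pt²⁺(aq) + Cu(s) → Pt(s) + Cu²⁺(aq); hence Q = [Cu²⁺(aq)] / [Pt²⁺(aq)] = 13.8 (log Q = 1.140).
By the Nernst equation, E = +0.86 − (0.0592/2)·(1.140) = +0.826 V.

+0.826 V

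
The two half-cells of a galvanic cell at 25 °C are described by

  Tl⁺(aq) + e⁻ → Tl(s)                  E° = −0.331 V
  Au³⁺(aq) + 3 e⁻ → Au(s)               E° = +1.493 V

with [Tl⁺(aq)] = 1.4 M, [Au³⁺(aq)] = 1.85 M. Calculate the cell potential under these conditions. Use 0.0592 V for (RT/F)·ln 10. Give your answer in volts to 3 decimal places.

+1.821 V

Since E°(Au³⁺/Au) > E°(Tl⁺/Tl), Au³⁺/Au serves as the cathode.
The standard potential is +1.493 − (−0.331) = +1.824 V and the balanced reaction transfers n = 3 electrons.
The balanced reaction is Au³⁺(aq) + 3 Tl(s) → Au(s) + 3 Tl⁺(aq), so Q = [Tl⁺(aq)]^3 / [Au³⁺(aq)] = 1.48 and log Q = 0.171.
Applying E = E° − (RT ln10/nF)·log Q gives +1.824 − (0.0592/3)(0.171) = +1.821 V.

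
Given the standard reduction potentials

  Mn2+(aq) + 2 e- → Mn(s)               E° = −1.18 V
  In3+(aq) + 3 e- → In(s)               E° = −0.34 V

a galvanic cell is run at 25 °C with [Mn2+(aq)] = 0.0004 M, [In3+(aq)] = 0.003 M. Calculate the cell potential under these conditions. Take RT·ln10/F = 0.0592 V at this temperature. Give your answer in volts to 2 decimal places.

+0.89 V

Since E°(In³⁺/In) > E°(Mn²⁺/Mn), In³⁺/In serves as the cathode.
The standard potential is −0.34 − (−1.18) = +0.84 V and the balanced reaction transfers n = 6 electrons.
Balancing gives 2 In3+(aq) + 3 Mn(s) → 2 In(s) + 3 Mn2+(aq); hence Q = [Mn2+(aq)]^3 / [In3+(aq)]^2 = 7.11×10^−6 (log Q = −5.148).
E = E° − (0.0592/n)·log Q = +0.84 − (0.0592/6)(−5.148) = +0.89 V.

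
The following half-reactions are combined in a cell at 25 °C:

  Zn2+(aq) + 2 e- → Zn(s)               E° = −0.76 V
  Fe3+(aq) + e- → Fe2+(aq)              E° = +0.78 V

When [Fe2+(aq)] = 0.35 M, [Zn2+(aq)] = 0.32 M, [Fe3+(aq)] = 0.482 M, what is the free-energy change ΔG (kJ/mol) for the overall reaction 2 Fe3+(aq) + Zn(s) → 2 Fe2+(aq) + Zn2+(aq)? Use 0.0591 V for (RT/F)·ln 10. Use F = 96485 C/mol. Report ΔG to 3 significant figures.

E°cell = +0.78 − (−0.76) = +1.54 V; the balanced reaction transfers n = 2 electrons.
The reaction quotient is ([Fe2+(aq)]^2·[Zn2+(aq)]) / [Fe3+(aq)]^2 = 0.169; by Nernst, E = +1.54 − (0.0591/2)(−0.773) = +1.5628 V.
Finally ΔG = −nFE = −(2)(96485 C/mol)(+1.5628 V) = −302 kJ/mol.

−302 kJ/mol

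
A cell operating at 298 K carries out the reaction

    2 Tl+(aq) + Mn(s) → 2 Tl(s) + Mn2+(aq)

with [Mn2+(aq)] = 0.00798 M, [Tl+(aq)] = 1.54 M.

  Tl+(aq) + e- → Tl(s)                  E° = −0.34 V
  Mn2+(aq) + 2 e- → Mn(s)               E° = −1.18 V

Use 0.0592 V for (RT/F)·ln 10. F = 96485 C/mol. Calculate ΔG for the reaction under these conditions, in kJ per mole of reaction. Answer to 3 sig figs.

−176 kJ/mol

With Tl⁺/Tl reduced at the cathode, E°cell = −0.34 − (−1.18) = +0.84 V and n = 2.
Here Q = [Mn2+(aq)] / [Tl+(aq)]^2 = 0.00336 (log Q = −2.473), giving E = +0.84 − (0.0592/2)·(−2.473) = +0.9132 V.
ΔG = −nFE = −(2)(96485)(+0.9132) J/mol = −176 kJ/mol.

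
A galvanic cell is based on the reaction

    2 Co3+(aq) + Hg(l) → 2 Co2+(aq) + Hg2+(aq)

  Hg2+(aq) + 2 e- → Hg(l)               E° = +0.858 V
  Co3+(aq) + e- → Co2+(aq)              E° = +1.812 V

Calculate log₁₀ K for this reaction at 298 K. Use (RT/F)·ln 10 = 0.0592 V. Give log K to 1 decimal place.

The Co³⁺/Co²⁺ couple is reduced (cathode); E°cell = +1.812 − (+0.858) = +0.954 V with n = 2.
At equilibrium E = 0, so log K = nE°cell / 0.0592 = (2)(+0.954) / 0.0592 = 32.2.

log K = 32.2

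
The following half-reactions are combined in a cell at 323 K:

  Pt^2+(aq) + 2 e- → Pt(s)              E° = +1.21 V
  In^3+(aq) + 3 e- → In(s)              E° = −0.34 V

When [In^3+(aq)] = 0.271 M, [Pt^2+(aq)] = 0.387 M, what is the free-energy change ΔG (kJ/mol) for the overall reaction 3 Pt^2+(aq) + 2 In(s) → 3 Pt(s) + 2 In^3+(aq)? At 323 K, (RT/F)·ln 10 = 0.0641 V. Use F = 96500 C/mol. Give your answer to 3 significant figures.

−897 kJ/mol

E°cell = +1.21 − (−0.34) = +1.55 V; the balanced reaction transfers n = 6 electrons.
Q = [In^3+(aq)]^2 / [Pt^2+(aq)]^3 = 1.27, so log Q = 0.103 and E = +1.55 − (0.0641/6)(0.103) = +1.5489 V.
Then ΔG = −nFE = −6 × 96500 × +1.5489 J/mol = −897 kJ/mol.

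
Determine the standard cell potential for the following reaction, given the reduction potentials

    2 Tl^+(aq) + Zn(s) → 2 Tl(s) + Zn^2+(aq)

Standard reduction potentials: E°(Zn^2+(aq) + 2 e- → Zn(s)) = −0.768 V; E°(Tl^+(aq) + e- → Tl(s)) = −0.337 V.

+0.431 V

Tl^+(aq) gains electrons, so the Tl⁺/Tl couple is the cathode; the Zn²⁺/Zn couple is the anode.
E°cell = E°(cathode) − E°(anode) = −0.337 − (−0.768) = +0.431 V.
The positive value indicates the reaction is spontaneous as written.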